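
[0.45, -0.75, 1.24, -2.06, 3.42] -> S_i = 0.45*(-1.66)^i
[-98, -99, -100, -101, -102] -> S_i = -98 + -1*i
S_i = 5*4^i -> [5, 20, 80, 320, 1280]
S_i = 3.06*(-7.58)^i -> [3.06, -23.19, 175.82, -1332.69, 10101.79]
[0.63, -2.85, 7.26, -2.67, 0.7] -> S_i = Random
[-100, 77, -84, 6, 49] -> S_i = Random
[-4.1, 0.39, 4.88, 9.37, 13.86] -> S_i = -4.10 + 4.49*i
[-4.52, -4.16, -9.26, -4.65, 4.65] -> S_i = Random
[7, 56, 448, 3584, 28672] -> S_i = 7*8^i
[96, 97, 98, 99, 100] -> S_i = 96 + 1*i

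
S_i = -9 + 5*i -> [-9, -4, 1, 6, 11]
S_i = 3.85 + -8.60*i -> [3.85, -4.75, -13.35, -21.95, -30.55]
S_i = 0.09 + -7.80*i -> [0.09, -7.71, -15.51, -23.31, -31.11]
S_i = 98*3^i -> [98, 294, 882, 2646, 7938]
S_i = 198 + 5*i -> [198, 203, 208, 213, 218]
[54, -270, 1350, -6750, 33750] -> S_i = 54*-5^i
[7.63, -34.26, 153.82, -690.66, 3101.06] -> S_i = 7.63*(-4.49)^i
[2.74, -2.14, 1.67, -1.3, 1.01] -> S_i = 2.74*(-0.78)^i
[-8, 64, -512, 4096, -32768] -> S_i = -8*-8^i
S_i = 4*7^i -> [4, 28, 196, 1372, 9604]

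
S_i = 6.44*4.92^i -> [6.44, 31.68, 155.89, 766.97, 3773.52]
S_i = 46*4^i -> [46, 184, 736, 2944, 11776]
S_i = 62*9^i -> [62, 558, 5022, 45198, 406782]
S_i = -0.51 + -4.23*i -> [-0.51, -4.74, -8.97, -13.2, -17.43]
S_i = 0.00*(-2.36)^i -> [0.0, -0.0, 0.0, -0.0, 0.0]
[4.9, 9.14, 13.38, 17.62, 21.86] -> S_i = 4.90 + 4.24*i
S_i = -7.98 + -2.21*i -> [-7.98, -10.19, -12.4, -14.61, -16.82]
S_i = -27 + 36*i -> [-27, 9, 45, 81, 117]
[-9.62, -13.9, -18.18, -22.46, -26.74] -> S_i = -9.62 + -4.28*i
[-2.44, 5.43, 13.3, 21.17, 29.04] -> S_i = -2.44 + 7.87*i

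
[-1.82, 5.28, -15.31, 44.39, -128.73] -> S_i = -1.82*(-2.90)^i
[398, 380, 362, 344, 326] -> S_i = 398 + -18*i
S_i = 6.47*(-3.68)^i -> [6.47, -23.81, 87.62, -322.44, 1186.58]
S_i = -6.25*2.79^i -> [-6.25, -17.44, -48.65, -135.74, -378.7]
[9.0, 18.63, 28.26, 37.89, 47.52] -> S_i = 9.00 + 9.63*i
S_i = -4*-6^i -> [-4, 24, -144, 864, -5184]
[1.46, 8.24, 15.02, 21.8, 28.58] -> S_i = 1.46 + 6.78*i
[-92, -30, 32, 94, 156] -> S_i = -92 + 62*i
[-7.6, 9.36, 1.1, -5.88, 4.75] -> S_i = Random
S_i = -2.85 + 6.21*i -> [-2.85, 3.36, 9.57, 15.78, 21.99]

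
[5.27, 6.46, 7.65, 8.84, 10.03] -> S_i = 5.27 + 1.19*i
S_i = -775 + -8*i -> [-775, -783, -791, -799, -807]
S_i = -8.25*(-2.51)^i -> [-8.25, 20.71, -51.98, 130.46, -327.45]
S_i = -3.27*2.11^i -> [-3.27, -6.9, -14.56, -30.72, -64.82]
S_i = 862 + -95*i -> [862, 767, 672, 577, 482]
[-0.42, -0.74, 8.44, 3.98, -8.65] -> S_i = Random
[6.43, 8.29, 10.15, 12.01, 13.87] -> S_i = 6.43 + 1.86*i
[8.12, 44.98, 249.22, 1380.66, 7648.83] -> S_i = 8.12*5.54^i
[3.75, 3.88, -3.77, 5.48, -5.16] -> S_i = Random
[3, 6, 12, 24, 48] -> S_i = 3*2^i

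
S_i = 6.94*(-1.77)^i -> [6.94, -12.28, 21.74, -38.48, 68.12]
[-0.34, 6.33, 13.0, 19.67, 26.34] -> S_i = -0.34 + 6.67*i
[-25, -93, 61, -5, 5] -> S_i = Random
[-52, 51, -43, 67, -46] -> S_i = Random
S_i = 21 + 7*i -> [21, 28, 35, 42, 49]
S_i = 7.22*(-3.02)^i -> [7.22, -21.8, 65.85, -198.86, 600.57]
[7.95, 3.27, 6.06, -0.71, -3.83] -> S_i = Random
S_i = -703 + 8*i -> [-703, -695, -687, -679, -671]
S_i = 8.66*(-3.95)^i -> [8.66, -34.21, 135.12, -533.71, 2108.17]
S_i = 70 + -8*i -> [70, 62, 54, 46, 38]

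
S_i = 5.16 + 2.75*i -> [5.16, 7.91, 10.66, 13.41, 16.16]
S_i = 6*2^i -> [6, 12, 24, 48, 96]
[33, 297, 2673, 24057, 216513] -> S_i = 33*9^i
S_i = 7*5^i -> [7, 35, 175, 875, 4375]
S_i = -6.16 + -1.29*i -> [-6.16, -7.45, -8.74, -10.03, -11.32]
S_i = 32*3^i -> [32, 96, 288, 864, 2592]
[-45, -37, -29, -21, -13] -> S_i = -45 + 8*i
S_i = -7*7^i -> [-7, -49, -343, -2401, -16807]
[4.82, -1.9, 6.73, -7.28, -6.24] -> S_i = Random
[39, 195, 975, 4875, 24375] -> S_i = 39*5^i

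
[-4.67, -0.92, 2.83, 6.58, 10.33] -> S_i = -4.67 + 3.75*i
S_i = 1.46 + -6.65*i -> [1.46, -5.19, -11.84, -18.49, -25.14]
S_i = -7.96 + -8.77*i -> [-7.96, -16.73, -25.5, -34.27, -43.04]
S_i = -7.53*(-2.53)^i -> [-7.53, 19.05, -48.2, 121.94, -308.52]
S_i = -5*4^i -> [-5, -20, -80, -320, -1280]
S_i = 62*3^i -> [62, 186, 558, 1674, 5022]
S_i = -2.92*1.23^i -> [-2.92, -3.59, -4.42, -5.43, -6.68]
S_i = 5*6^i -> [5, 30, 180, 1080, 6480]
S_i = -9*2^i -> [-9, -18, -36, -72, -144]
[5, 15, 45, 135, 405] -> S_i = 5*3^i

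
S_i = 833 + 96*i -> [833, 929, 1025, 1121, 1217]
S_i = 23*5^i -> [23, 115, 575, 2875, 14375]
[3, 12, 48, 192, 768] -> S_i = 3*4^i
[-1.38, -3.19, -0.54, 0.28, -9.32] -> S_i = Random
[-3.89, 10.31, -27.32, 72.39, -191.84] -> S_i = -3.89*(-2.65)^i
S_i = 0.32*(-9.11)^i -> [0.32, -2.92, 26.56, -241.94, 2204.06]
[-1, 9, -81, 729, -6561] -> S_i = -1*-9^i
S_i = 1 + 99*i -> [1, 100, 199, 298, 397]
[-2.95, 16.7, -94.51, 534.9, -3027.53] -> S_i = -2.95*(-5.66)^i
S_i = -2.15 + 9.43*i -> [-2.15, 7.28, 16.71, 26.14, 35.57]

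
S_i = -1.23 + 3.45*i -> [-1.23, 2.22, 5.67, 9.12, 12.57]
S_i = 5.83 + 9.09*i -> [5.83, 14.92, 24.01, 33.1, 42.19]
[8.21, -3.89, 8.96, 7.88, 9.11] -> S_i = Random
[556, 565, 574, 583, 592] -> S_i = 556 + 9*i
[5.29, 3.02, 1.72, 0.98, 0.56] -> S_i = 5.29*0.57^i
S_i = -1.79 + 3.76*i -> [-1.79, 1.97, 5.73, 9.49, 13.25]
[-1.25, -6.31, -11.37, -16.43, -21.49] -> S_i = -1.25 + -5.06*i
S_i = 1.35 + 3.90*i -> [1.35, 5.25, 9.15, 13.05, 16.95]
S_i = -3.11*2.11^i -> [-3.11, -6.56, -13.85, -29.22, -61.64]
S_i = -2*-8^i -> [-2, 16, -128, 1024, -8192]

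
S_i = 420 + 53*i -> [420, 473, 526, 579, 632]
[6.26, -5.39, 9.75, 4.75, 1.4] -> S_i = Random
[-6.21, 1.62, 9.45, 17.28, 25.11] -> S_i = -6.21 + 7.83*i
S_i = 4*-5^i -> [4, -20, 100, -500, 2500]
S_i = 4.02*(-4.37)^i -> [4.02, -17.57, 76.77, -335.48, 1466.06]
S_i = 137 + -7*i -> [137, 130, 123, 116, 109]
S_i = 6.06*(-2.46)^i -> [6.06, -14.91, 36.67, -90.21, 221.93]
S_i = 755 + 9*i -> [755, 764, 773, 782, 791]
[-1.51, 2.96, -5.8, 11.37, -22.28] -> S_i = -1.51*(-1.96)^i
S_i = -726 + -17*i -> [-726, -743, -760, -777, -794]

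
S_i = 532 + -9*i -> [532, 523, 514, 505, 496]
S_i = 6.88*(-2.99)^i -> [6.88, -20.57, 61.51, -183.91, 549.89]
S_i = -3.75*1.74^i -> [-3.75, -6.52, -11.35, -19.76, -34.37]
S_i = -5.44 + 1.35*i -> [-5.44, -4.09, -2.74, -1.39, -0.04]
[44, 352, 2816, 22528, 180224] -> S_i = 44*8^i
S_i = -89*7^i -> [-89, -623, -4361, -30527, -213689]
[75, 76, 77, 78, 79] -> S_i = 75 + 1*i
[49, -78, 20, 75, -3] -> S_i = Random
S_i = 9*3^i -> [9, 27, 81, 243, 729]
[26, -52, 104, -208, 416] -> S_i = 26*-2^i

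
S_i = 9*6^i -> [9, 54, 324, 1944, 11664]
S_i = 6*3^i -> [6, 18, 54, 162, 486]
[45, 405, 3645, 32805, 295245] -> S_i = 45*9^i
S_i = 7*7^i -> [7, 49, 343, 2401, 16807]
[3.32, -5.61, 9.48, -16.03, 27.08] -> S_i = 3.32*(-1.69)^i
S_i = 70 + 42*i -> [70, 112, 154, 196, 238]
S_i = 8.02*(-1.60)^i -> [8.02, -12.83, 20.53, -32.85, 52.56]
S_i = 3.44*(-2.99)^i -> [3.44, -10.29, 30.75, -91.95, 274.94]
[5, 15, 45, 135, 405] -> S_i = 5*3^i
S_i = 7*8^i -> [7, 56, 448, 3584, 28672]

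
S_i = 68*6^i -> [68, 408, 2448, 14688, 88128]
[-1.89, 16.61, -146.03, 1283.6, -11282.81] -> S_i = -1.89*(-8.79)^i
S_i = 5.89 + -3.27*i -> [5.89, 2.62, -0.65, -3.92, -7.19]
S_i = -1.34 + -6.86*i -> [-1.34, -8.2, -15.06, -21.92, -28.78]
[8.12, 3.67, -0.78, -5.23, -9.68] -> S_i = 8.12 + -4.45*i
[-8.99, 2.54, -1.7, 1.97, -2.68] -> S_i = Random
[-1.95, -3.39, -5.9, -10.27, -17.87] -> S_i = -1.95*1.74^i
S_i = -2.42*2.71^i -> [-2.42, -6.56, -17.77, -48.16, -130.52]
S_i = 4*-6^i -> [4, -24, 144, -864, 5184]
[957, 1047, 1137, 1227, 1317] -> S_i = 957 + 90*i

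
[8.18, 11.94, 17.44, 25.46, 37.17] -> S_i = 8.18*1.46^i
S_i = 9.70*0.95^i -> [9.7, 9.21, 8.75, 8.32, 7.9]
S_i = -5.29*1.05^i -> [-5.29, -5.55, -5.83, -6.12, -6.43]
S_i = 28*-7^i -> [28, -196, 1372, -9604, 67228]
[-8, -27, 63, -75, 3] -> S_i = Random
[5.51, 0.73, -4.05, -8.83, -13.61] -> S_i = 5.51 + -4.78*i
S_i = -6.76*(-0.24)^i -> [-6.76, 1.62, -0.39, 0.09, -0.02]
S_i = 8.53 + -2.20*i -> [8.53, 6.33, 4.13, 1.93, -0.27]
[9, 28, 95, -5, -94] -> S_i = Random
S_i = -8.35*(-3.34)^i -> [-8.35, 27.89, -93.15, 311.12, -1039.14]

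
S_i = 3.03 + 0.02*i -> [3.03, 3.05, 3.07, 3.09, 3.11]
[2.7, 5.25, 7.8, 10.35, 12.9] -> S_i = 2.70 + 2.55*i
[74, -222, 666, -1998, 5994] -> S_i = 74*-3^i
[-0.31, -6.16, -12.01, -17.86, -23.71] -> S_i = -0.31 + -5.85*i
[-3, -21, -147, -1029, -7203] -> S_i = -3*7^i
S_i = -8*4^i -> [-8, -32, -128, -512, -2048]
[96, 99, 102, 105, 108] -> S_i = 96 + 3*i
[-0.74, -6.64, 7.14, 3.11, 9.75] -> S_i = Random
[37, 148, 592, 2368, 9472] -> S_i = 37*4^i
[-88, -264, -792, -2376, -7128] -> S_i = -88*3^i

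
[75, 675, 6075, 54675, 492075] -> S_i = 75*9^i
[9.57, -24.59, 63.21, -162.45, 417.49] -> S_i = 9.57*(-2.57)^i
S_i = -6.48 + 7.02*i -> [-6.48, 0.54, 7.56, 14.58, 21.6]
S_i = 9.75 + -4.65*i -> [9.75, 5.1, 0.45, -4.2, -8.85]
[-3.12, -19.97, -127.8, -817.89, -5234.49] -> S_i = -3.12*6.40^i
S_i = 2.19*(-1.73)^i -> [2.19, -3.79, 6.55, -11.34, 19.62]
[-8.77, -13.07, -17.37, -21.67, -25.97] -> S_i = -8.77 + -4.30*i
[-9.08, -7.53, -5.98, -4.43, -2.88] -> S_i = -9.08 + 1.55*i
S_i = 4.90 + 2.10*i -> [4.9, 7.0, 9.1, 11.2, 13.3]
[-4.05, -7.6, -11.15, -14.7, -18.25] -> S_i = -4.05 + -3.55*i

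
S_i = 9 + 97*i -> [9, 106, 203, 300, 397]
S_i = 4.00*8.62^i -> [4.0, 34.48, 297.22, 2562.02, 22084.58]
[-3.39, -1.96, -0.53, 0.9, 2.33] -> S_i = -3.39 + 1.43*i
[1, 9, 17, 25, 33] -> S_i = 1 + 8*i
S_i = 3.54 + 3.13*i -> [3.54, 6.67, 9.8, 12.93, 16.06]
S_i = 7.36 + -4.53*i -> [7.36, 2.83, -1.7, -6.23, -10.76]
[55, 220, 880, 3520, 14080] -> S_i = 55*4^i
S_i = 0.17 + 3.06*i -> [0.17, 3.23, 6.29, 9.35, 12.41]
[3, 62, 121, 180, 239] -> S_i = 3 + 59*i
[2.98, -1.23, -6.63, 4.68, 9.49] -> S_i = Random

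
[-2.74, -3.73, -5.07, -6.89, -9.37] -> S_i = -2.74*1.36^i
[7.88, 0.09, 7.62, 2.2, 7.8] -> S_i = Random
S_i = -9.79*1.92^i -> [-9.79, -18.8, -36.09, -69.29, -133.04]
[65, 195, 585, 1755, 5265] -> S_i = 65*3^i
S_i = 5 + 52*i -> [5, 57, 109, 161, 213]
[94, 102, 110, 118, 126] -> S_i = 94 + 8*i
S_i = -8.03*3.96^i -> [-8.03, -31.8, -125.92, -498.66, -1974.68]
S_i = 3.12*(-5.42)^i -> [3.12, -16.91, 91.65, -496.77, 2692.48]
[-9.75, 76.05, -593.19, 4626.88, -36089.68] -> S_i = -9.75*(-7.80)^i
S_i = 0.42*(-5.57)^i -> [0.42, -2.34, 13.03, -72.58, 404.27]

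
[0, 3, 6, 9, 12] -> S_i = 0 + 3*i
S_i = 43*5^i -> [43, 215, 1075, 5375, 26875]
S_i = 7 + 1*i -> [7, 8, 9, 10, 11]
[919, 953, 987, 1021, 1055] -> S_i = 919 + 34*i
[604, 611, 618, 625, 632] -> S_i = 604 + 7*i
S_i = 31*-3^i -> [31, -93, 279, -837, 2511]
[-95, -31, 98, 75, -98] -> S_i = Random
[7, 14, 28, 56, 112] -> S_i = 7*2^i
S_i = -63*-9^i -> [-63, 567, -5103, 45927, -413343]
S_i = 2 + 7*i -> [2, 9, 16, 23, 30]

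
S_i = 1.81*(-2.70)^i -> [1.81, -4.89, 13.19, -35.63, 96.19]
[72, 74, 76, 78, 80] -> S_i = 72 + 2*i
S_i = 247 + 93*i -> [247, 340, 433, 526, 619]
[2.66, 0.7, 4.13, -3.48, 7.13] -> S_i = Random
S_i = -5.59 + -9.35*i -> [-5.59, -14.94, -24.29, -33.64, -42.99]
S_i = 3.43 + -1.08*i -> [3.43, 2.35, 1.27, 0.19, -0.89]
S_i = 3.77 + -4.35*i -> [3.77, -0.58, -4.93, -9.28, -13.63]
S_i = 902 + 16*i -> [902, 918, 934, 950, 966]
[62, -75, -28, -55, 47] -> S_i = Random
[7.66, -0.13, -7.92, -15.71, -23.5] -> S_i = 7.66 + -7.79*i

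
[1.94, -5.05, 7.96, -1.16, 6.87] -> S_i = Random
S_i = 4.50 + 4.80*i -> [4.5, 9.3, 14.1, 18.9, 23.7]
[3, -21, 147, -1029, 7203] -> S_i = 3*-7^i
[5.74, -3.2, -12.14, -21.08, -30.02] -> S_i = 5.74 + -8.94*i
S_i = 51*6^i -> [51, 306, 1836, 11016, 66096]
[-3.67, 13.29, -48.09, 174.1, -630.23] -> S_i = -3.67*(-3.62)^i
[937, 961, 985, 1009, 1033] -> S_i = 937 + 24*i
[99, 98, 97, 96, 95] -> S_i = 99 + -1*i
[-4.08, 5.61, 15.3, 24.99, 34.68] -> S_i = -4.08 + 9.69*i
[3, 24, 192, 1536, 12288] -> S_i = 3*8^i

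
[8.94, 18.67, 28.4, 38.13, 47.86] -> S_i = 8.94 + 9.73*i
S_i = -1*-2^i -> [-1, 2, -4, 8, -16]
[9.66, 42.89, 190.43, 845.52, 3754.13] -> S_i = 9.66*4.44^i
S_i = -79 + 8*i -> [-79, -71, -63, -55, -47]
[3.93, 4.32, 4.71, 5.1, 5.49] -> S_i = 3.93 + 0.39*i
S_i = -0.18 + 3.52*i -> [-0.18, 3.34, 6.86, 10.38, 13.9]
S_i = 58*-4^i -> [58, -232, 928, -3712, 14848]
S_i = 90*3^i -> [90, 270, 810, 2430, 7290]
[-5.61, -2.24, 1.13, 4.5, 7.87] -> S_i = -5.61 + 3.37*i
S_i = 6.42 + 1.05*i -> [6.42, 7.47, 8.52, 9.57, 10.62]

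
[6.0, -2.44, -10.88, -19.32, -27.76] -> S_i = 6.00 + -8.44*i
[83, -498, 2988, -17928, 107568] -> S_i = 83*-6^i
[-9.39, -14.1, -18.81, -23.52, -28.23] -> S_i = -9.39 + -4.71*i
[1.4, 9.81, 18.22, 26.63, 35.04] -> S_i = 1.40 + 8.41*i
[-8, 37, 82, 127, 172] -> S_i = -8 + 45*i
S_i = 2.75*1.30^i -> [2.75, 3.58, 4.65, 6.04, 7.85]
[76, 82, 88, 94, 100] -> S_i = 76 + 6*i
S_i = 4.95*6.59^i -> [4.95, 32.62, 214.97, 1416.65, 9335.7]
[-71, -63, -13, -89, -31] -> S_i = Random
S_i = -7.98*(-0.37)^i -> [-7.98, 2.95, -1.09, 0.4, -0.15]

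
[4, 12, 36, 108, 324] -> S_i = 4*3^i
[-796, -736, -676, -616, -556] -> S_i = -796 + 60*i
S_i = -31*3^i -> [-31, -93, -279, -837, -2511]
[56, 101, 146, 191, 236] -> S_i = 56 + 45*i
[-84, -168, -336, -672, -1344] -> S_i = -84*2^i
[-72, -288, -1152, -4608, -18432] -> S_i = -72*4^i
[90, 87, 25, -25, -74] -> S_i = Random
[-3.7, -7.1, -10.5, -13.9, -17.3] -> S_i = -3.70 + -3.40*i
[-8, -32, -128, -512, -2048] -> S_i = -8*4^i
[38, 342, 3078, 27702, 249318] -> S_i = 38*9^i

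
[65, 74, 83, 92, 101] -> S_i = 65 + 9*i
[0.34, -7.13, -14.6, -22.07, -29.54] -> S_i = 0.34 + -7.47*i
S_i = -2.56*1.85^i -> [-2.56, -4.74, -8.76, -16.21, -29.99]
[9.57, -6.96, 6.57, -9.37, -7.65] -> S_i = Random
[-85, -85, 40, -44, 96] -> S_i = Random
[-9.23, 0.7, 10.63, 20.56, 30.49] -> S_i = -9.23 + 9.93*i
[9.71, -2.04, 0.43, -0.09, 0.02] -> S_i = 9.71*(-0.21)^i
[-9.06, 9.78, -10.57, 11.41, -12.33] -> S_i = -9.06*(-1.08)^i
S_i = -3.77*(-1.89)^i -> [-3.77, 7.13, -13.47, 25.45, -48.1]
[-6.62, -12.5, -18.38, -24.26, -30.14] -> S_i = -6.62 + -5.88*i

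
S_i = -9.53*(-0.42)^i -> [-9.53, 4.0, -1.68, 0.71, -0.3]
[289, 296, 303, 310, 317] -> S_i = 289 + 7*i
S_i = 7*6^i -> [7, 42, 252, 1512, 9072]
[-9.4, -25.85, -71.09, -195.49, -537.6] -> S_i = -9.40*2.75^i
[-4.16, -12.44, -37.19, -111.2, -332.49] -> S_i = -4.16*2.99^i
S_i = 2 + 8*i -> [2, 10, 18, 26, 34]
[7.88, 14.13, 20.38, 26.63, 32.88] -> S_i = 7.88 + 6.25*i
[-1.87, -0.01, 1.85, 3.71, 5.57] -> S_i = -1.87 + 1.86*i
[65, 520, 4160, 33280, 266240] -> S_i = 65*8^i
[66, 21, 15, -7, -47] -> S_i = Random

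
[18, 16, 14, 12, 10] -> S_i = 18 + -2*i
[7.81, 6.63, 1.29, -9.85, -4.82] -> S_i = Random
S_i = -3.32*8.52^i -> [-3.32, -28.29, -241.0, -2053.32, -17494.3]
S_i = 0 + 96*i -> [0, 96, 192, 288, 384]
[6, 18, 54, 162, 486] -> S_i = 6*3^i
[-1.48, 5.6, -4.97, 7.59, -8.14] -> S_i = Random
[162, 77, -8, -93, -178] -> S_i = 162 + -85*i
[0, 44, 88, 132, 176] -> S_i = 0 + 44*i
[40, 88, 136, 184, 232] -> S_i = 40 + 48*i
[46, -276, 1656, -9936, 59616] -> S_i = 46*-6^i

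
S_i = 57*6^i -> [57, 342, 2052, 12312, 73872]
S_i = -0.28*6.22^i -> [-0.28, -1.74, -10.83, -67.38, -419.1]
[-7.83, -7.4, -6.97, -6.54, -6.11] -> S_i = -7.83 + 0.43*i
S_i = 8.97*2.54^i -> [8.97, 22.78, 57.87, 146.99, 373.36]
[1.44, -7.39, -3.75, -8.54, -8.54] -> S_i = Random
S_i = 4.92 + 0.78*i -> [4.92, 5.7, 6.48, 7.26, 8.04]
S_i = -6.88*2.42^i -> [-6.88, -16.65, -40.29, -97.51, -235.97]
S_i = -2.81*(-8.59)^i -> [-2.81, 24.14, -207.34, 1781.09, -15299.56]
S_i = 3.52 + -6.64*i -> [3.52, -3.12, -9.76, -16.4, -23.04]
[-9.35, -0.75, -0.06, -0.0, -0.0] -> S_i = -9.35*0.08^i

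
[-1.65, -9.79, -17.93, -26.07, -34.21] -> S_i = -1.65 + -8.14*i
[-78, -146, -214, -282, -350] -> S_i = -78 + -68*i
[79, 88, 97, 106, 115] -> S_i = 79 + 9*i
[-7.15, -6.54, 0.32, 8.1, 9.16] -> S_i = Random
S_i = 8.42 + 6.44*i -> [8.42, 14.86, 21.3, 27.74, 34.18]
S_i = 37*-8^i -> [37, -296, 2368, -18944, 151552]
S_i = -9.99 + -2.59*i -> [-9.99, -12.58, -15.17, -17.76, -20.35]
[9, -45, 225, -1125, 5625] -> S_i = 9*-5^i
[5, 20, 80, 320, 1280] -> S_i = 5*4^i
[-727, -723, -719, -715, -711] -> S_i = -727 + 4*i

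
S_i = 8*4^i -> [8, 32, 128, 512, 2048]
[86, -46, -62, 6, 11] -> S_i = Random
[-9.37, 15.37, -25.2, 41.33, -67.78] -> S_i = -9.37*(-1.64)^i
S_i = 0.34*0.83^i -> [0.34, 0.28, 0.23, 0.19, 0.16]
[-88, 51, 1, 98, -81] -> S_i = Random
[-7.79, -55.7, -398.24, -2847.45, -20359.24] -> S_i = -7.79*7.15^i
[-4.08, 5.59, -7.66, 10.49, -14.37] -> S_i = -4.08*(-1.37)^i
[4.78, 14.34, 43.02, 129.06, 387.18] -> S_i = 4.78*3.00^i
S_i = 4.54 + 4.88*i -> [4.54, 9.42, 14.3, 19.18, 24.06]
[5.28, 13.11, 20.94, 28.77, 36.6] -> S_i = 5.28 + 7.83*i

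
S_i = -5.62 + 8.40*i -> [-5.62, 2.78, 11.18, 19.58, 27.98]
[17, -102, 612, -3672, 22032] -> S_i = 17*-6^i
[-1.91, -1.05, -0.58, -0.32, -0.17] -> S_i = -1.91*0.55^i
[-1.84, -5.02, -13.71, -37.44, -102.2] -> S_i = -1.84*2.73^i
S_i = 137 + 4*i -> [137, 141, 145, 149, 153]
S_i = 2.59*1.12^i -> [2.59, 2.9, 3.25, 3.64, 4.08]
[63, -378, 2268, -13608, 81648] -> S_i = 63*-6^i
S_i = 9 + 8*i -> [9, 17, 25, 33, 41]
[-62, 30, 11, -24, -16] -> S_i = Random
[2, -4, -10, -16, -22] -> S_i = 2 + -6*i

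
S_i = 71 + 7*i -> [71, 78, 85, 92, 99]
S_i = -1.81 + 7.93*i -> [-1.81, 6.12, 14.05, 21.98, 29.91]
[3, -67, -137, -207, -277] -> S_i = 3 + -70*i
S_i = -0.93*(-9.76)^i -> [-0.93, 9.08, -88.59, 864.63, -8438.83]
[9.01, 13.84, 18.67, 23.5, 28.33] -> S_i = 9.01 + 4.83*i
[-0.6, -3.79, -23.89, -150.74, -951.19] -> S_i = -0.60*6.31^i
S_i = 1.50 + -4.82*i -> [1.5, -3.32, -8.14, -12.96, -17.78]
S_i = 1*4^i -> [1, 4, 16, 64, 256]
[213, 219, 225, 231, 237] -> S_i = 213 + 6*i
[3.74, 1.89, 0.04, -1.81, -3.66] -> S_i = 3.74 + -1.85*i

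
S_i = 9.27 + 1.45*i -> [9.27, 10.72, 12.17, 13.62, 15.07]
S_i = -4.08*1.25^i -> [-4.08, -5.1, -6.38, -7.97, -9.96]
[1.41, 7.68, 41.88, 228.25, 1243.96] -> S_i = 1.41*5.45^i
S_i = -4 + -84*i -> [-4, -88, -172, -256, -340]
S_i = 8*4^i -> [8, 32, 128, 512, 2048]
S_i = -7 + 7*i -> [-7, 0, 7, 14, 21]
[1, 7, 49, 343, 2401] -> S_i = 1*7^i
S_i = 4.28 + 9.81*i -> [4.28, 14.09, 23.9, 33.71, 43.52]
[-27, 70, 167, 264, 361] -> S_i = -27 + 97*i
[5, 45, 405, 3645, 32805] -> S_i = 5*9^i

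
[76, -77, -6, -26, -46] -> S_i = Random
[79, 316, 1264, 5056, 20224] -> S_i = 79*4^i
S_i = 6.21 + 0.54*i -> [6.21, 6.75, 7.29, 7.83, 8.37]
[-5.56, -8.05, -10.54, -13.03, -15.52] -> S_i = -5.56 + -2.49*i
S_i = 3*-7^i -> [3, -21, 147, -1029, 7203]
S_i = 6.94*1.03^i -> [6.94, 7.15, 7.36, 7.58, 7.81]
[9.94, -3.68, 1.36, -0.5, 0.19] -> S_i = 9.94*(-0.37)^i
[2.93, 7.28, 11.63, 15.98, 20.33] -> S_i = 2.93 + 4.35*i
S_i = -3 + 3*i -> [-3, 0, 3, 6, 9]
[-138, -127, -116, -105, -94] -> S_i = -138 + 11*i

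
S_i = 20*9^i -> [20, 180, 1620, 14580, 131220]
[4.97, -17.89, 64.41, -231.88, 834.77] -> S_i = 4.97*(-3.60)^i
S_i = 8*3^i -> [8, 24, 72, 216, 648]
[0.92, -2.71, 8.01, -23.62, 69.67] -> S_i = 0.92*(-2.95)^i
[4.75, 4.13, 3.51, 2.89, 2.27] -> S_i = 4.75 + -0.62*i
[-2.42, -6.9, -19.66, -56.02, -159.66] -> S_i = -2.42*2.85^i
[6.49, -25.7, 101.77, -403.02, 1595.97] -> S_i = 6.49*(-3.96)^i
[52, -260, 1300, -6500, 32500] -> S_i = 52*-5^i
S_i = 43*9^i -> [43, 387, 3483, 31347, 282123]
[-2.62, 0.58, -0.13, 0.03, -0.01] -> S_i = -2.62*(-0.22)^i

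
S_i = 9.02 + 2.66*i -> [9.02, 11.68, 14.34, 17.0, 19.66]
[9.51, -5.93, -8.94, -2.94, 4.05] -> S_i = Random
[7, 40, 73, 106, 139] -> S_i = 7 + 33*i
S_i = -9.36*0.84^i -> [-9.36, -7.86, -6.6, -5.55, -4.66]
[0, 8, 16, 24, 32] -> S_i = 0 + 8*i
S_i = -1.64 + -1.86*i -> [-1.64, -3.5, -5.36, -7.22, -9.08]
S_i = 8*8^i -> [8, 64, 512, 4096, 32768]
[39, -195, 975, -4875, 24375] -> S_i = 39*-5^i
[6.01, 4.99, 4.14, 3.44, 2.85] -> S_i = 6.01*0.83^i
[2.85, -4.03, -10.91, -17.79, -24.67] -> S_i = 2.85 + -6.88*i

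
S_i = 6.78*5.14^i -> [6.78, 34.85, 179.12, 920.7, 4732.41]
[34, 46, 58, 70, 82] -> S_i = 34 + 12*i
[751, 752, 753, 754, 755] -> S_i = 751 + 1*i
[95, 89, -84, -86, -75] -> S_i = Random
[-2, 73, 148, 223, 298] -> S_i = -2 + 75*i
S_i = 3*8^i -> [3, 24, 192, 1536, 12288]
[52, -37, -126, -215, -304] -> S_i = 52 + -89*i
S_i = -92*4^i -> [-92, -368, -1472, -5888, -23552]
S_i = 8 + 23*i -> [8, 31, 54, 77, 100]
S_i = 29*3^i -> [29, 87, 261, 783, 2349]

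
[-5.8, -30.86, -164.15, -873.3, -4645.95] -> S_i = -5.80*5.32^i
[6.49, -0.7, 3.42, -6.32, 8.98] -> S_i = Random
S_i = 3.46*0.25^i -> [3.46, 0.86, 0.22, 0.05, 0.01]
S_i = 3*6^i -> [3, 18, 108, 648, 3888]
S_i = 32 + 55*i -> [32, 87, 142, 197, 252]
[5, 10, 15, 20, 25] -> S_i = 5 + 5*i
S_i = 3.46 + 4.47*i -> [3.46, 7.93, 12.4, 16.87, 21.34]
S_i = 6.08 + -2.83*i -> [6.08, 3.25, 0.42, -2.41, -5.24]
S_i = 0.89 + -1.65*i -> [0.89, -0.76, -2.41, -4.06, -5.71]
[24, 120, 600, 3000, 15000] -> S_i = 24*5^i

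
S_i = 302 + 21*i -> [302, 323, 344, 365, 386]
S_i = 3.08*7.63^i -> [3.08, 23.5, 179.31, 1368.12, 10438.76]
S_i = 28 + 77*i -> [28, 105, 182, 259, 336]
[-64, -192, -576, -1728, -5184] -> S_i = -64*3^i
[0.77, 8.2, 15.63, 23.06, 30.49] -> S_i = 0.77 + 7.43*i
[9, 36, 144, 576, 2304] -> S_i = 9*4^i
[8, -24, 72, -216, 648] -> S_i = 8*-3^i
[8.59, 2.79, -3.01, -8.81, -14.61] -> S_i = 8.59 + -5.80*i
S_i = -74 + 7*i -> [-74, -67, -60, -53, -46]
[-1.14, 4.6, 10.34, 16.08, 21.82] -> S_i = -1.14 + 5.74*i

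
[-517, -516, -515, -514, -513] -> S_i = -517 + 1*i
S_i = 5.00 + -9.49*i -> [5.0, -4.49, -13.98, -23.47, -32.96]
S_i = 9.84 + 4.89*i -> [9.84, 14.73, 19.62, 24.51, 29.4]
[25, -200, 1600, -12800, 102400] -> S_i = 25*-8^i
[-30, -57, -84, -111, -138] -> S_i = -30 + -27*i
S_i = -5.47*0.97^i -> [-5.47, -5.31, -5.15, -4.99, -4.84]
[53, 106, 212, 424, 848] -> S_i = 53*2^i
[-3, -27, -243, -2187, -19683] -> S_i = -3*9^i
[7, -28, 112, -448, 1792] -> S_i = 7*-4^i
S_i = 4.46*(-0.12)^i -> [4.46, -0.54, 0.06, -0.01, 0.0]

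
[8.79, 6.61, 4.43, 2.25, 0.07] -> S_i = 8.79 + -2.18*i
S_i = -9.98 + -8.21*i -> [-9.98, -18.19, -26.4, -34.61, -42.82]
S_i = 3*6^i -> [3, 18, 108, 648, 3888]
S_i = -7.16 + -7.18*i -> [-7.16, -14.34, -21.52, -28.7, -35.88]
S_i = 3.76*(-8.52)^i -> [3.76, -32.04, 272.94, -2325.45, 19812.82]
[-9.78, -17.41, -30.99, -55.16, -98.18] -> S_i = -9.78*1.78^i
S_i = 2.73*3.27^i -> [2.73, 8.93, 29.19, 95.46, 312.14]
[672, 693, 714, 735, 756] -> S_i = 672 + 21*i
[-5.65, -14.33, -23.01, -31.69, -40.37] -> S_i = -5.65 + -8.68*i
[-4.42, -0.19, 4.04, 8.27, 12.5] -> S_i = -4.42 + 4.23*i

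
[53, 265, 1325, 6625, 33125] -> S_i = 53*5^i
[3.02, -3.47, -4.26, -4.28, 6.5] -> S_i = Random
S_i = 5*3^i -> [5, 15, 45, 135, 405]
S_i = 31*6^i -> [31, 186, 1116, 6696, 40176]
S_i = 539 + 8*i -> [539, 547, 555, 563, 571]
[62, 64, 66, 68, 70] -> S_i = 62 + 2*i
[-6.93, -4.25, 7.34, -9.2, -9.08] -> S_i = Random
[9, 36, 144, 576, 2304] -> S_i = 9*4^i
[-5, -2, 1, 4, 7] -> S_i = -5 + 3*i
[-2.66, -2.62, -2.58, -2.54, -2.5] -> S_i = -2.66 + 0.04*i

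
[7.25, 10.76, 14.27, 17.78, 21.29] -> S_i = 7.25 + 3.51*i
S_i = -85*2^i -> [-85, -170, -340, -680, -1360]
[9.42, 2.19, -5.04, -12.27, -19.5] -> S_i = 9.42 + -7.23*i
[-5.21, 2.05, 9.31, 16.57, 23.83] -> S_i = -5.21 + 7.26*i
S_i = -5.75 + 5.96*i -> [-5.75, 0.21, 6.17, 12.13, 18.09]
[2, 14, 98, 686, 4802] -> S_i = 2*7^i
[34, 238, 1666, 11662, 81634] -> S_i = 34*7^i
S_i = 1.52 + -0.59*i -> [1.52, 0.93, 0.34, -0.25, -0.84]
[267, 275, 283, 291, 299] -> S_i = 267 + 8*i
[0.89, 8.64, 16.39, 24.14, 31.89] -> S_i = 0.89 + 7.75*i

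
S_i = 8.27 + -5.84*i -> [8.27, 2.43, -3.41, -9.25, -15.09]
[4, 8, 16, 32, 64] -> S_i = 4*2^i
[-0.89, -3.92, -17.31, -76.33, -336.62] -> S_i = -0.89*4.41^i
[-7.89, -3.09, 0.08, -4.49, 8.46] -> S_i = Random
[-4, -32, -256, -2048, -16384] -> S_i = -4*8^i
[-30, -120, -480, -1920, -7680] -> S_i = -30*4^i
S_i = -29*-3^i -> [-29, 87, -261, 783, -2349]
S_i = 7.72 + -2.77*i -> [7.72, 4.95, 2.18, -0.59, -3.36]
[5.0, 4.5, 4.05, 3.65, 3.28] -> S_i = 5.00*0.90^i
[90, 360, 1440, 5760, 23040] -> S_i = 90*4^i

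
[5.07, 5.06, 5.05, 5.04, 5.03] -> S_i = 5.07 + -0.01*i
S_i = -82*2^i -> [-82, -164, -328, -656, -1312]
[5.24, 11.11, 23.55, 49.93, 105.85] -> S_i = 5.24*2.12^i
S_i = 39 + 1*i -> [39, 40, 41, 42, 43]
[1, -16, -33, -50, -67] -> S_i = 1 + -17*i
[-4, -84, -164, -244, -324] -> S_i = -4 + -80*i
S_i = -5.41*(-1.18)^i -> [-5.41, 6.38, -7.53, 8.89, -10.49]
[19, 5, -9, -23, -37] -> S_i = 19 + -14*i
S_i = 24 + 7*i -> [24, 31, 38, 45, 52]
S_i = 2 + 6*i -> [2, 8, 14, 20, 26]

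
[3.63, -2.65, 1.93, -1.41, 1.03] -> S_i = 3.63*(-0.73)^i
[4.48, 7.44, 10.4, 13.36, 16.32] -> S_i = 4.48 + 2.96*i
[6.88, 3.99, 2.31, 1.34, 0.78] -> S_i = 6.88*0.58^i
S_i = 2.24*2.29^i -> [2.24, 5.13, 11.75, 26.9, 61.6]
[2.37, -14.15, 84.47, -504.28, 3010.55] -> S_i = 2.37*(-5.97)^i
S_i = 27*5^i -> [27, 135, 675, 3375, 16875]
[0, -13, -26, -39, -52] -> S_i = 0 + -13*i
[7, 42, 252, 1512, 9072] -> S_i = 7*6^i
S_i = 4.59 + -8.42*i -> [4.59, -3.83, -12.25, -20.67, -29.09]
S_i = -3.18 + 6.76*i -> [-3.18, 3.58, 10.34, 17.1, 23.86]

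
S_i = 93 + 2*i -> [93, 95, 97, 99, 101]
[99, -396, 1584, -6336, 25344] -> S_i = 99*-4^i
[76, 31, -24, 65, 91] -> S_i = Random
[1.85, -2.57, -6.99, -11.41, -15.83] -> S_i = 1.85 + -4.42*i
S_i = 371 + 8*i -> [371, 379, 387, 395, 403]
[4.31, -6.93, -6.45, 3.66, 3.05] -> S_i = Random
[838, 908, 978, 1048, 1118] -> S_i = 838 + 70*i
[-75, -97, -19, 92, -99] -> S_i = Random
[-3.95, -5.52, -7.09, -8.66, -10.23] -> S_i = -3.95 + -1.57*i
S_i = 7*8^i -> [7, 56, 448, 3584, 28672]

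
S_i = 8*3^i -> [8, 24, 72, 216, 648]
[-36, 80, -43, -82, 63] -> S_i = Random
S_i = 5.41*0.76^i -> [5.41, 4.11, 3.12, 2.37, 1.8]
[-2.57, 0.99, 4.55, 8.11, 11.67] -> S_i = -2.57 + 3.56*i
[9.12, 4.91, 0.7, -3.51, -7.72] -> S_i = 9.12 + -4.21*i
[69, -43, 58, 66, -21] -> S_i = Random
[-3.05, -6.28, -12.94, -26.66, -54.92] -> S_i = -3.05*2.06^i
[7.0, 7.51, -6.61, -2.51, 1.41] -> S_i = Random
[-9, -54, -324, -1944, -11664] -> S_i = -9*6^i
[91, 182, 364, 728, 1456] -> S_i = 91*2^i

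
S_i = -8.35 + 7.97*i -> [-8.35, -0.38, 7.59, 15.56, 23.53]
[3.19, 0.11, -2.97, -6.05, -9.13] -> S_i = 3.19 + -3.08*i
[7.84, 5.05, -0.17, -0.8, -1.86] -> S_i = Random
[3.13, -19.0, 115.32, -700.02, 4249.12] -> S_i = 3.13*(-6.07)^i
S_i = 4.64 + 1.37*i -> [4.64, 6.01, 7.38, 8.75, 10.12]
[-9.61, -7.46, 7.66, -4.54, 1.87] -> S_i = Random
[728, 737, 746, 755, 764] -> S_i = 728 + 9*i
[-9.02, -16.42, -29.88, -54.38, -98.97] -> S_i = -9.02*1.82^i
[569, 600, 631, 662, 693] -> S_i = 569 + 31*i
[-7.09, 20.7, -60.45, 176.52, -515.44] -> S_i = -7.09*(-2.92)^i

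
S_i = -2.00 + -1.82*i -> [-2.0, -3.82, -5.64, -7.46, -9.28]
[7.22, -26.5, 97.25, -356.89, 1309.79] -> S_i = 7.22*(-3.67)^i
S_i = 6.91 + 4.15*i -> [6.91, 11.06, 15.21, 19.36, 23.51]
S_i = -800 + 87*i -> [-800, -713, -626, -539, -452]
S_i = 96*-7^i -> [96, -672, 4704, -32928, 230496]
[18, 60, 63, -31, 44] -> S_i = Random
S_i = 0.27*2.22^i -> [0.27, 0.6, 1.33, 2.95, 6.56]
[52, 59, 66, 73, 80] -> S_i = 52 + 7*i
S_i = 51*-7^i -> [51, -357, 2499, -17493, 122451]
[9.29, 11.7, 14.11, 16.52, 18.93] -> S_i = 9.29 + 2.41*i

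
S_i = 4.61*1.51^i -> [4.61, 6.96, 10.51, 15.87, 23.97]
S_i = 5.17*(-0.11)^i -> [5.17, -0.57, 0.06, -0.01, 0.0]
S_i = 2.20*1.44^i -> [2.2, 3.17, 4.56, 6.57, 9.46]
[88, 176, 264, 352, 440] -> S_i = 88 + 88*i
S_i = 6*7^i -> [6, 42, 294, 2058, 14406]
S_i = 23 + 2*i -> [23, 25, 27, 29, 31]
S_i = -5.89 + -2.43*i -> [-5.89, -8.32, -10.75, -13.18, -15.61]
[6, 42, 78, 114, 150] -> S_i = 6 + 36*i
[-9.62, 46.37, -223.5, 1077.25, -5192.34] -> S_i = -9.62*(-4.82)^i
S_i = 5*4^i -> [5, 20, 80, 320, 1280]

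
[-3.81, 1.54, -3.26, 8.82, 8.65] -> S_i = Random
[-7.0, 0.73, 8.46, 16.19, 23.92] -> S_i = -7.00 + 7.73*i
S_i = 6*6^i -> [6, 36, 216, 1296, 7776]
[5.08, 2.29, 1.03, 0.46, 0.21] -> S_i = 5.08*0.45^i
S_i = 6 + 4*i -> [6, 10, 14, 18, 22]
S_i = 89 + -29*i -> [89, 60, 31, 2, -27]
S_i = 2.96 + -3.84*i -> [2.96, -0.88, -4.72, -8.56, -12.4]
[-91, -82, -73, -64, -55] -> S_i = -91 + 9*i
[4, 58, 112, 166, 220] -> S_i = 4 + 54*i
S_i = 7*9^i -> [7, 63, 567, 5103, 45927]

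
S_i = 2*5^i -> [2, 10, 50, 250, 1250]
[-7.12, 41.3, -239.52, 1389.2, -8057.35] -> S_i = -7.12*(-5.80)^i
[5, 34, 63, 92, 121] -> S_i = 5 + 29*i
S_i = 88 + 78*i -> [88, 166, 244, 322, 400]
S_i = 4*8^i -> [4, 32, 256, 2048, 16384]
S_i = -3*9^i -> [-3, -27, -243, -2187, -19683]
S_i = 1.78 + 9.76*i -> [1.78, 11.54, 21.3, 31.06, 40.82]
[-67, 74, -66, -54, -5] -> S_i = Random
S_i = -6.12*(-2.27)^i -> [-6.12, 13.89, -31.54, 71.59, -162.5]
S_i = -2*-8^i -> [-2, 16, -128, 1024, -8192]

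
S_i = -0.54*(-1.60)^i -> [-0.54, 0.86, -1.38, 2.21, -3.54]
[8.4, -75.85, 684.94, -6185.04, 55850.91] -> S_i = 8.40*(-9.03)^i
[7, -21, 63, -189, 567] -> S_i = 7*-3^i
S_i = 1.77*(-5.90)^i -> [1.77, -10.44, 61.61, -363.52, 2144.77]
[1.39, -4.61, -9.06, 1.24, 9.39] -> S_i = Random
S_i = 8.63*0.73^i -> [8.63, 6.3, 4.6, 3.36, 2.45]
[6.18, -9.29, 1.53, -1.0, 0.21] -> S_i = Random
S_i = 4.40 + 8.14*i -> [4.4, 12.54, 20.68, 28.82, 36.96]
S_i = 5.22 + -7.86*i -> [5.22, -2.64, -10.5, -18.36, -26.22]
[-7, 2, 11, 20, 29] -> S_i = -7 + 9*i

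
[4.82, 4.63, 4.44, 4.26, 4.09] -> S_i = 4.82*0.96^i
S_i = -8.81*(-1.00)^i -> [-8.81, 8.81, -8.81, 8.81, -8.81]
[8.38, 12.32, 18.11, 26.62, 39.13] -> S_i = 8.38*1.47^i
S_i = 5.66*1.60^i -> [5.66, 9.06, 14.49, 23.18, 37.09]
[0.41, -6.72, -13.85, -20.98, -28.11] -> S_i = 0.41 + -7.13*i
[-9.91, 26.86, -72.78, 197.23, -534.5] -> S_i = -9.91*(-2.71)^i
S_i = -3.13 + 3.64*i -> [-3.13, 0.51, 4.15, 7.79, 11.43]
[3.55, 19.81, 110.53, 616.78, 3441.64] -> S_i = 3.55*5.58^i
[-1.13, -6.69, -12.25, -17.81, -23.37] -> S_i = -1.13 + -5.56*i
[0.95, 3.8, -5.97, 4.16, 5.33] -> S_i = Random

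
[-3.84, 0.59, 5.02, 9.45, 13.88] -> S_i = -3.84 + 4.43*i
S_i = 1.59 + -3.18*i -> [1.59, -1.59, -4.77, -7.95, -11.13]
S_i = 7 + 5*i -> [7, 12, 17, 22, 27]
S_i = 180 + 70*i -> [180, 250, 320, 390, 460]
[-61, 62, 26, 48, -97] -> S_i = Random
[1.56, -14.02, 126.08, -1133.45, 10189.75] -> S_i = 1.56*(-8.99)^i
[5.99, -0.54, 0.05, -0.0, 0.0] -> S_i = 5.99*(-0.09)^i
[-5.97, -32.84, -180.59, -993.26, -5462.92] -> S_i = -5.97*5.50^i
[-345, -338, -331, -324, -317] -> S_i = -345 + 7*i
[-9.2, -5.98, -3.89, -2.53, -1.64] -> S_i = -9.20*0.65^i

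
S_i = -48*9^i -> [-48, -432, -3888, -34992, -314928]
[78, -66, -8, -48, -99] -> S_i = Random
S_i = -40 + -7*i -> [-40, -47, -54, -61, -68]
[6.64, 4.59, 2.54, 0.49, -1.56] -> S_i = 6.64 + -2.05*i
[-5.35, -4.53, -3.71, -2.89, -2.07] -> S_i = -5.35 + 0.82*i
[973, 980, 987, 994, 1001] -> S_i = 973 + 7*i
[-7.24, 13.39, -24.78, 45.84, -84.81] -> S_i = -7.24*(-1.85)^i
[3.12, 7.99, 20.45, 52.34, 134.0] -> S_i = 3.12*2.56^i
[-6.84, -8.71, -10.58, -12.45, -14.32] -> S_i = -6.84 + -1.87*i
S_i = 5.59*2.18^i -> [5.59, 12.19, 26.57, 57.91, 126.25]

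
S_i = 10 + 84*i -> [10, 94, 178, 262, 346]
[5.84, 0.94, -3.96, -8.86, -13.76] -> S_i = 5.84 + -4.90*i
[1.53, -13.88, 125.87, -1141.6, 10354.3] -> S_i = 1.53*(-9.07)^i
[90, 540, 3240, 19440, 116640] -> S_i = 90*6^i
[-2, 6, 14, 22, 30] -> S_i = -2 + 8*i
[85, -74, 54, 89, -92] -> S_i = Random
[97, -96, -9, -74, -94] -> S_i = Random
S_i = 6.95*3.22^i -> [6.95, 22.38, 72.06, 232.03, 747.15]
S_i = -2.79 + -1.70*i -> [-2.79, -4.49, -6.19, -7.89, -9.59]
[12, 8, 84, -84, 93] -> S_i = Random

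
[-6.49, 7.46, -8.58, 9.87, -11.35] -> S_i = -6.49*(-1.15)^i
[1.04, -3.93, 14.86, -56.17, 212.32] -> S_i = 1.04*(-3.78)^i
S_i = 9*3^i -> [9, 27, 81, 243, 729]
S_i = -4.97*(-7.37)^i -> [-4.97, 36.63, -269.95, 1989.57, -14663.12]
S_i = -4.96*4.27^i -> [-4.96, -21.18, -90.44, -386.16, -1648.9]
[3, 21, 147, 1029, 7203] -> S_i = 3*7^i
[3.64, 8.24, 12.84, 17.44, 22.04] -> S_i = 3.64 + 4.60*i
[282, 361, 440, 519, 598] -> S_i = 282 + 79*i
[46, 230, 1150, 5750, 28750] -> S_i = 46*5^i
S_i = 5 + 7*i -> [5, 12, 19, 26, 33]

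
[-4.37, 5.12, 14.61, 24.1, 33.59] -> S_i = -4.37 + 9.49*i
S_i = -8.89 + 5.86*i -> [-8.89, -3.03, 2.83, 8.69, 14.55]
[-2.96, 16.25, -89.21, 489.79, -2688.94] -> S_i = -2.96*(-5.49)^i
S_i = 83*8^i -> [83, 664, 5312, 42496, 339968]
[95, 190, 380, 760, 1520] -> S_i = 95*2^i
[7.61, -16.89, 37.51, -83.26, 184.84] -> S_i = 7.61*(-2.22)^i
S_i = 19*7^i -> [19, 133, 931, 6517, 45619]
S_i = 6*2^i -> [6, 12, 24, 48, 96]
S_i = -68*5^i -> [-68, -340, -1700, -8500, -42500]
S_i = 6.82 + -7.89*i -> [6.82, -1.07, -8.96, -16.85, -24.74]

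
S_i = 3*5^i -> [3, 15, 75, 375, 1875]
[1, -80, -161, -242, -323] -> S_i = 1 + -81*i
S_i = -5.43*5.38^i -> [-5.43, -29.21, -157.17, -845.56, -4549.14]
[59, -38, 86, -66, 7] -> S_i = Random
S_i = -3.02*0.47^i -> [-3.02, -1.42, -0.67, -0.31, -0.15]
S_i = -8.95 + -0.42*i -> [-8.95, -9.37, -9.79, -10.21, -10.63]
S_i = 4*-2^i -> [4, -8, 16, -32, 64]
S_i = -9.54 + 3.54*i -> [-9.54, -6.0, -2.46, 1.08, 4.62]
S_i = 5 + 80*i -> [5, 85, 165, 245, 325]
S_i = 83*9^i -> [83, 747, 6723, 60507, 544563]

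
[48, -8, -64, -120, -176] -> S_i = 48 + -56*i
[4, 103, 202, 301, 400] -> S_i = 4 + 99*i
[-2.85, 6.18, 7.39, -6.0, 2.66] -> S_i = Random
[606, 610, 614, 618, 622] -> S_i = 606 + 4*i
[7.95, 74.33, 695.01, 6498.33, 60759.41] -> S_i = 7.95*9.35^i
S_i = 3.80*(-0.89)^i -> [3.8, -3.38, 3.01, -2.68, 2.38]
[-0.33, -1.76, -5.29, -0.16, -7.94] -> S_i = Random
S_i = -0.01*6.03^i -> [-0.01, -0.06, -0.36, -2.19, -13.22]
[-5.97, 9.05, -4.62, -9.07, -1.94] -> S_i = Random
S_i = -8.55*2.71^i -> [-8.55, -23.17, -62.79, -170.17, -461.15]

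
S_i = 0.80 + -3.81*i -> [0.8, -3.01, -6.82, -10.63, -14.44]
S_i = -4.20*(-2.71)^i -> [-4.2, 11.38, -30.85, 83.59, -226.53]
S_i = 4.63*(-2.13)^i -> [4.63, -9.86, 21.01, -44.74, 95.3]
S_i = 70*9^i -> [70, 630, 5670, 51030, 459270]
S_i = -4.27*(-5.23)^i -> [-4.27, 22.33, -116.8, 610.85, -3194.73]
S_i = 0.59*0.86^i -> [0.59, 0.51, 0.44, 0.38, 0.32]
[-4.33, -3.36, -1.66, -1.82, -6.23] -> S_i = Random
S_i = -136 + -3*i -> [-136, -139, -142, -145, -148]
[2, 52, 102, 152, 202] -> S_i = 2 + 50*i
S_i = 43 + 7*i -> [43, 50, 57, 64, 71]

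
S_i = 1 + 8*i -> [1, 9, 17, 25, 33]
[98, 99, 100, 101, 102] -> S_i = 98 + 1*i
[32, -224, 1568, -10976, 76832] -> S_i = 32*-7^i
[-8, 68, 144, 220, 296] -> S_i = -8 + 76*i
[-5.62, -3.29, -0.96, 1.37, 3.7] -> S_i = -5.62 + 2.33*i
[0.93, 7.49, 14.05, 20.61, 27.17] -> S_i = 0.93 + 6.56*i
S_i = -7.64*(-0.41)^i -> [-7.64, 3.13, -1.28, 0.53, -0.22]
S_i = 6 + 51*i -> [6, 57, 108, 159, 210]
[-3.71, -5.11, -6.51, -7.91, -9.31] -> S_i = -3.71 + -1.40*i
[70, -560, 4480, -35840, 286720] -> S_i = 70*-8^i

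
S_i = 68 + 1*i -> [68, 69, 70, 71, 72]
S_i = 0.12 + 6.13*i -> [0.12, 6.25, 12.38, 18.51, 24.64]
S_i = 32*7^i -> [32, 224, 1568, 10976, 76832]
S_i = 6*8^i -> [6, 48, 384, 3072, 24576]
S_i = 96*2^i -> [96, 192, 384, 768, 1536]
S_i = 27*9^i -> [27, 243, 2187, 19683, 177147]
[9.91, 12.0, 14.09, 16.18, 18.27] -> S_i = 9.91 + 2.09*i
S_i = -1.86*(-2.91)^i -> [-1.86, 5.41, -15.75, 45.83, -133.38]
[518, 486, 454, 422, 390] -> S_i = 518 + -32*i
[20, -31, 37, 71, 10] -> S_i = Random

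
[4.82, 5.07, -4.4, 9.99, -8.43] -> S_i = Random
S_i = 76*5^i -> [76, 380, 1900, 9500, 47500]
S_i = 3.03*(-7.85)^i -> [3.03, -23.79, 186.72, -1465.72, 11505.92]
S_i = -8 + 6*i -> [-8, -2, 4, 10, 16]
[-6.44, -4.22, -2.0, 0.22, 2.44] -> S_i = -6.44 + 2.22*i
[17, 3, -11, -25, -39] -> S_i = 17 + -14*i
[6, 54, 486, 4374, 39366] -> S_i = 6*9^i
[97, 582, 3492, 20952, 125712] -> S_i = 97*6^i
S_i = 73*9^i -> [73, 657, 5913, 53217, 478953]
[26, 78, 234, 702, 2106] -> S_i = 26*3^i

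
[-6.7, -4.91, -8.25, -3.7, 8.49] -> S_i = Random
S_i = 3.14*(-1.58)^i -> [3.14, -4.96, 7.84, -12.39, 19.57]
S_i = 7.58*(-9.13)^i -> [7.58, -69.21, 631.85, -5768.75, 52668.67]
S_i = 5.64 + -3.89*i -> [5.64, 1.75, -2.14, -6.03, -9.92]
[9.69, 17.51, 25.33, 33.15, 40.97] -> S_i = 9.69 + 7.82*i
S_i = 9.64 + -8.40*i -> [9.64, 1.24, -7.16, -15.56, -23.96]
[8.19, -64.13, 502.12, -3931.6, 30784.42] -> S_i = 8.19*(-7.83)^i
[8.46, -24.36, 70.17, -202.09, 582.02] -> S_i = 8.46*(-2.88)^i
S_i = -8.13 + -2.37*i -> [-8.13, -10.5, -12.87, -15.24, -17.61]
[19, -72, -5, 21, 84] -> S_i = Random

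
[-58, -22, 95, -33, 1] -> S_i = Random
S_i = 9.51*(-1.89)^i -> [9.51, -17.97, 33.97, -64.2, 121.35]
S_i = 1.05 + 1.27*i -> [1.05, 2.32, 3.59, 4.86, 6.13]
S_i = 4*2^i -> [4, 8, 16, 32, 64]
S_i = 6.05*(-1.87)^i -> [6.05, -11.31, 21.16, -39.56, 73.98]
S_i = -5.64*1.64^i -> [-5.64, -9.25, -15.17, -24.88, -40.8]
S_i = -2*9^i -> [-2, -18, -162, -1458, -13122]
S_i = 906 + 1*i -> [906, 907, 908, 909, 910]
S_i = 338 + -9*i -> [338, 329, 320, 311, 302]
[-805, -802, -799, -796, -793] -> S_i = -805 + 3*i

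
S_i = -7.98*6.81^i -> [-7.98, -54.34, -370.08, -2520.25, -17162.93]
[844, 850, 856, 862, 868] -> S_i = 844 + 6*i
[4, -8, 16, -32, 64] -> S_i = 4*-2^i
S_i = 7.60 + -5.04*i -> [7.6, 2.56, -2.48, -7.52, -12.56]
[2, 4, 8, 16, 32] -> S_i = 2*2^i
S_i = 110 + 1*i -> [110, 111, 112, 113, 114]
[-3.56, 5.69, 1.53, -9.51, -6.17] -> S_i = Random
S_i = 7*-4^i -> [7, -28, 112, -448, 1792]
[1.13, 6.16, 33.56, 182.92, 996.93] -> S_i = 1.13*5.45^i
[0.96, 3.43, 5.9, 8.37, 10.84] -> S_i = 0.96 + 2.47*i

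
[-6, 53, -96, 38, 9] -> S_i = Random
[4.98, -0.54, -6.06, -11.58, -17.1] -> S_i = 4.98 + -5.52*i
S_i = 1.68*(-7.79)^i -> [1.68, -13.09, 101.95, -794.18, 6186.7]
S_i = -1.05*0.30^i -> [-1.05, -0.32, -0.09, -0.03, -0.01]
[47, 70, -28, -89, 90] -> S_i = Random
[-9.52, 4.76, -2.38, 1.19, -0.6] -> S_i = -9.52*(-0.50)^i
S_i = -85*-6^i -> [-85, 510, -3060, 18360, -110160]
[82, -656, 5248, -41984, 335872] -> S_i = 82*-8^i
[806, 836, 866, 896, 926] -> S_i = 806 + 30*i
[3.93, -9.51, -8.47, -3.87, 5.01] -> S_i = Random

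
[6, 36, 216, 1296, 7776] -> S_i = 6*6^i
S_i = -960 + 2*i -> [-960, -958, -956, -954, -952]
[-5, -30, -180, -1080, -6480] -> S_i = -5*6^i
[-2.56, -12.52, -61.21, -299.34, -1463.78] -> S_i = -2.56*4.89^i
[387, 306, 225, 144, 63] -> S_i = 387 + -81*i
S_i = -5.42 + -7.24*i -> [-5.42, -12.66, -19.9, -27.14, -34.38]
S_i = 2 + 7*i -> [2, 9, 16, 23, 30]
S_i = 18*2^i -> [18, 36, 72, 144, 288]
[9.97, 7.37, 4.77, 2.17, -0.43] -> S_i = 9.97 + -2.60*i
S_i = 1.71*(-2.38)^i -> [1.71, -4.07, 9.69, -23.05, 54.87]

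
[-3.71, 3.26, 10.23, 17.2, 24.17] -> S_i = -3.71 + 6.97*i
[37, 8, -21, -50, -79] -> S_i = 37 + -29*i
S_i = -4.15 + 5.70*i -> [-4.15, 1.55, 7.25, 12.95, 18.65]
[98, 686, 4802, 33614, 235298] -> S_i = 98*7^i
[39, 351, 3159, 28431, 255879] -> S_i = 39*9^i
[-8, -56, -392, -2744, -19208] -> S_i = -8*7^i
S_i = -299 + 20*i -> [-299, -279, -259, -239, -219]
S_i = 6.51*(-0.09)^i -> [6.51, -0.59, 0.05, -0.0, 0.0]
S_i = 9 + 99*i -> [9, 108, 207, 306, 405]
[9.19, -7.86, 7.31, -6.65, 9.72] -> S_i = Random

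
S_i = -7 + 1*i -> [-7, -6, -5, -4, -3]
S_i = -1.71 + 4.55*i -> [-1.71, 2.84, 7.39, 11.94, 16.49]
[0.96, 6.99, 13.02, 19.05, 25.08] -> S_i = 0.96 + 6.03*i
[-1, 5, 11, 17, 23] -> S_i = -1 + 6*i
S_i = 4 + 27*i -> [4, 31, 58, 85, 112]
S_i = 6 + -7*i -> [6, -1, -8, -15, -22]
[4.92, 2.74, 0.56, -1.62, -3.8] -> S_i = 4.92 + -2.18*i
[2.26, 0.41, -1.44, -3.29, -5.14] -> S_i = 2.26 + -1.85*i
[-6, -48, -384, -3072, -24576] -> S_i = -6*8^i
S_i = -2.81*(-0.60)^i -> [-2.81, 1.69, -1.01, 0.61, -0.36]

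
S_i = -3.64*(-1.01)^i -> [-3.64, 3.68, -3.71, 3.75, -3.79]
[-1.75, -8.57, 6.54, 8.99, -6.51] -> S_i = Random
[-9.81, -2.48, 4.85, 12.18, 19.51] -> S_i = -9.81 + 7.33*i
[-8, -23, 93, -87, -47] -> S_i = Random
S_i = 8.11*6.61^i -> [8.11, 53.61, 354.34, 2342.21, 15481.99]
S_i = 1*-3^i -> [1, -3, 9, -27, 81]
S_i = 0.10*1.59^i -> [0.1, 0.16, 0.25, 0.4, 0.64]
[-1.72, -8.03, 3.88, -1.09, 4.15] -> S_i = Random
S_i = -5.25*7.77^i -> [-5.25, -40.79, -316.96, -2462.76, -19135.66]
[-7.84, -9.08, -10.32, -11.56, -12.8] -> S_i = -7.84 + -1.24*i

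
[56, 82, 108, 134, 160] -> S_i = 56 + 26*i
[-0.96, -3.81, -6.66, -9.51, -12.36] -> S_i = -0.96 + -2.85*i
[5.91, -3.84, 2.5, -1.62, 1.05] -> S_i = 5.91*(-0.65)^i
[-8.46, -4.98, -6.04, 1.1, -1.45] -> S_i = Random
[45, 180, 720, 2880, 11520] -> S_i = 45*4^i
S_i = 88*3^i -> [88, 264, 792, 2376, 7128]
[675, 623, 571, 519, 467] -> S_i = 675 + -52*i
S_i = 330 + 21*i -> [330, 351, 372, 393, 414]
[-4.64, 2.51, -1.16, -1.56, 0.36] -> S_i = Random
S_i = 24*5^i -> [24, 120, 600, 3000, 15000]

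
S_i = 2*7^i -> [2, 14, 98, 686, 4802]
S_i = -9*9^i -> [-9, -81, -729, -6561, -59049]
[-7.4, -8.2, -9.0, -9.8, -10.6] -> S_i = -7.40 + -0.80*i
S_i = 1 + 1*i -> [1, 2, 3, 4, 5]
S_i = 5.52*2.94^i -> [5.52, 16.23, 47.71, 140.28, 412.41]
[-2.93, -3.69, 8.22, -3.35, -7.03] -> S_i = Random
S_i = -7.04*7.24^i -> [-7.04, -50.97, -369.02, -2671.7, -19343.14]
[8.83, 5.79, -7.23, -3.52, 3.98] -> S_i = Random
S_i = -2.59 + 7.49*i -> [-2.59, 4.9, 12.39, 19.88, 27.37]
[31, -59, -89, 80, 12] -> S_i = Random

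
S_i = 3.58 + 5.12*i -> [3.58, 8.7, 13.82, 18.94, 24.06]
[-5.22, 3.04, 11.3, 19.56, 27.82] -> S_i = -5.22 + 8.26*i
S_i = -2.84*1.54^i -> [-2.84, -4.37, -6.74, -10.37, -15.97]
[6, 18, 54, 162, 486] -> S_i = 6*3^i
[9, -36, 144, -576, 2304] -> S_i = 9*-4^i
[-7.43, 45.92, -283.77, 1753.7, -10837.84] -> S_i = -7.43*(-6.18)^i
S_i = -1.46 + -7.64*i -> [-1.46, -9.1, -16.74, -24.38, -32.02]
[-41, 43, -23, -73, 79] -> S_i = Random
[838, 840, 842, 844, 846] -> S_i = 838 + 2*i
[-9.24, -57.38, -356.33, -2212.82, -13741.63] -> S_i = -9.24*6.21^i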